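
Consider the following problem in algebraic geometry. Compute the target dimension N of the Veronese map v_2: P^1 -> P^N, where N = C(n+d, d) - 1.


The Veronese embedding v_d: P^n -> P^N maps each point to all
degree-d monomials in n+1 homogeneous coordinates.
N = C(n+d, d) - 1
N = C(1+2, 2) - 1
N = C(3, 2) - 1
C(3, 2) = 3
N = 3 - 1 = 2

2


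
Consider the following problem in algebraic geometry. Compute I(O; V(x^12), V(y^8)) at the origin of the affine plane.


The intersection multiplicity of V(x^a) and V(y^b) at the origin is:
I(O; V(x^12), V(y^8)) = dim_k(k[x,y]/(x^12, y^8))
A basis for k[x,y]/(x^12, y^8) is the set of monomials x^i * y^j
where 0 <= i < 12 and 0 <= j < 8.
The number of such monomials is 12 * 8 = 96

96


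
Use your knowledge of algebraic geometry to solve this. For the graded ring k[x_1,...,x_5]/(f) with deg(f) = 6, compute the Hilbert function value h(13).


For R = k[x_1,...,x_n]/(f) with f homogeneous of degree e:
The Hilbert series is (1 - t^e)/(1 - t)^n.
So h(d) = C(d+n-1, n-1) - C(d-e+n-1, n-1) for d >= e.
With n=5, e=6, d=13:
C(13+5-1, 5-1) = C(17, 4) = 2380
C(13-6+5-1, 5-1) = C(11, 4) = 330
h(13) = 2380 - 330 = 2050

2050


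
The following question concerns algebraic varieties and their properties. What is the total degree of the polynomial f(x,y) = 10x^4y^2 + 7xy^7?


Examine each term for its total degree (sum of exponents).
  Term '10x^4y^2' has total degree 4+2 = 6.
  Term '7xy^7' has total degree 1+7 = 8.
The maximum total degree among all terms is 8.

8


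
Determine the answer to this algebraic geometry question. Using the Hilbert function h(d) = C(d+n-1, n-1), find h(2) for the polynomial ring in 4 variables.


The Hilbert function for the polynomial ring in 4 variables is:
h(d) = C(d+n-1, n-1)
h(2) = C(2+4-1, 4-1) = C(5, 3)
= 5! / (3! * 2!)
= 10

10


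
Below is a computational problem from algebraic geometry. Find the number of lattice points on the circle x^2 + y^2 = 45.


Systematically check integer values of x where x^2 <= 45.
For each valid x, check if 45 - x^2 is a perfect square.
x=3: 45 - 9 = 36, sqrt = 6 (valid)
x=6: 45 - 36 = 9, sqrt = 3 (valid)
Total integer solutions found: 8

8


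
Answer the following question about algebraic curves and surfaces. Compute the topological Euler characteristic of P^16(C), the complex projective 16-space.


The complex projective space P^16 has one cell in each even real dimension 0, 2, ..., 32.
The cohomology groups are H^{2k}(P^16) = Z for k = 0,...,16, and 0 otherwise.
Euler characteristic = sum of Betti numbers = 1 per even-dimensional cohomology group.
chi(P^16) = 16 + 1 = 17

17


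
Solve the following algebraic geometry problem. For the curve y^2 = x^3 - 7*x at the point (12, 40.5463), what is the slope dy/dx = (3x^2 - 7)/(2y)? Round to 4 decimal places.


Using implicit differentiation of y^2 = x^3 - 7*x:
2y * dy/dx = 3x^2 - 7
dy/dx = (3x^2 - 7)/(2y)
Numerator: 3*12^2 - 7 = 425
Denominator: 2*40.5463 = 81.0926
dy/dx = 425/81.0926 = 5.2409

5.2409


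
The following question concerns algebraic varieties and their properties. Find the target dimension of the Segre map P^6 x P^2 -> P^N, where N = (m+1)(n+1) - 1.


The Segre embedding maps P^m x P^n into P^N via
all products of coordinates from each factor.
N = (m+1)(n+1) - 1
N = (6+1)(2+1) - 1
N = 7*3 - 1
N = 21 - 1 = 20

20


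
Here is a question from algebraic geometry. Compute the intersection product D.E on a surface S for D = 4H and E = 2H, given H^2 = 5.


Using bilinearity of the intersection pairing on a surface S:
(aH).(bH) = ab * (H.H)
We have H^2 = 5.
D.E = (4H).(2H) = 4*2*5
= 8*5
= 40

40


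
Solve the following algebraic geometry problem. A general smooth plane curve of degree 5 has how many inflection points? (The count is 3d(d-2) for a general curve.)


For a general smooth plane curve C of degree d, the inflection points are
the intersection of C with its Hessian curve, which has degree 3(d-2).
By Bezout, the total intersection number is d * 3(d-2) = 5 * 9 = 45.
For a general curve every flex is ordinary, so each contributes
multiplicity 1 to C·Hess(C), and the number of distinct inflection
points is 3d(d-2).
Inflection points = 3*5*(5-2) = 3*5*3 = 45

45


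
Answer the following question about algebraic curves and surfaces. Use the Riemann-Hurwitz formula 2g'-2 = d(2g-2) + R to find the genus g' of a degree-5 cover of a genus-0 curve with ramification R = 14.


Riemann-Hurwitz formula: 2g' - 2 = d(2g - 2) + R
Given: d = 5, g = 0, R = 14
2g' - 2 = 5*(2*0 - 2) + 14
2g' - 2 = 5*(-2) + 14
2g' - 2 = -10 + 14 = 4
2g' = 6
g' = 3

3


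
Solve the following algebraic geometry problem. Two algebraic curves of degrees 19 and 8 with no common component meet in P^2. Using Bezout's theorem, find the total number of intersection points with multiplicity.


Bezout's theorem states the intersection count equals the product of degrees.
Intersection count = 19 * 8 = 152

152


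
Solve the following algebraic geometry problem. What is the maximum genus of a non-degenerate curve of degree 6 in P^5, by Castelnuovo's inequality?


Castelnuovo's bound: write d - 1 = m(r-1) + epsilon with 0 <= epsilon < r-1.
d - 1 = 6 - 1 = 5
r - 1 = 5 - 1 = 4
5 = 1*4 + 1, so m = 1, epsilon = 1
pi(d, r) = m(m-1)(r-1)/2 + m*epsilon
= 1*0*4/2 + 1*1
= 0/2 + 1
= 0 + 1 = 1

1


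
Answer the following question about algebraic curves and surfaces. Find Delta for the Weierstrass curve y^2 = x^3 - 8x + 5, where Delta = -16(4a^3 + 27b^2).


Compute each component:
4a^3 = 4*(-8)^3 = 4*(-512) = -2048
27b^2 = 27*5^2 = 27*25 = 675
4a^3 + 27b^2 = -2048 + 675 = -1373
Delta = -16*(-1373) = 21968

21968


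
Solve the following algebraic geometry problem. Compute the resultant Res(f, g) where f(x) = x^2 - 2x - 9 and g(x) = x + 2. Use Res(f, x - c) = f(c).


For Res(f, x - c), we evaluate f at x = c.
f(-2) = (-2)^2 - 2*(-2) - 9
= 4 + 4 - 9
= 8 - 9 = -1
Res(f, g) = -1

-1


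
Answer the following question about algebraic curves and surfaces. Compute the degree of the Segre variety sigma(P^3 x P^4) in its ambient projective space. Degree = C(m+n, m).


The degree of the Segre variety P^3 x P^4 is C(m+n, m).
= C(7, 3)
= 35

35


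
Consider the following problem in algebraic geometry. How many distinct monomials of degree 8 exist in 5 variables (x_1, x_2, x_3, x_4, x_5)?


The number of degree-8 monomials in 5 variables is C(d+n-1, n-1).
= C(8+5-1, 5-1) = C(12, 4)
= 495

495


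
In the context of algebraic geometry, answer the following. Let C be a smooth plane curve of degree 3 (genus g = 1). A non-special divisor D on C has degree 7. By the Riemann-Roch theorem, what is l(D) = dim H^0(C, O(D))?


First, compute the genus of a smooth plane curve of degree 3:
g = (d-1)(d-2)/2 = (3-1)(3-2)/2 = 1
For a non-special divisor D (i.e., h^1(D) = 0), Riemann-Roch gives:
l(D) = deg(D) - g + 1
Since deg(D) = 7 >= 2g - 1 = 1, D is non-special.
l(D) = 7 - 1 + 1 = 7

7


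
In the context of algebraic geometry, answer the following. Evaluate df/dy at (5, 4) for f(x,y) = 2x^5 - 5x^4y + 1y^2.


df/dy = (-5)*x^4 + 2*1*y^1
At (5,4): (-5)*5^4 + 2*1*4^1
= -3125 + 8
= -3117

-3117


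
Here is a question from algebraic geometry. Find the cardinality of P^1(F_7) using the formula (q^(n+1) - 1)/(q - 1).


P^1(F_7) has (q^(n+1) - 1)/(q - 1) points.
= 7^1 + 7^0
= 7 + 1
= 8

8


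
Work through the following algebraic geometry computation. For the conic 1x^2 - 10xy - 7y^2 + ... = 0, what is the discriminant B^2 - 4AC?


The discriminant of a conic Ax^2 + Bxy + Cy^2 + ... = 0 is B^2 - 4AC.
B^2 = (-10)^2 = 100
4AC = 4*1*(-7) = -28
Discriminant = 100 + 28 = 128

128


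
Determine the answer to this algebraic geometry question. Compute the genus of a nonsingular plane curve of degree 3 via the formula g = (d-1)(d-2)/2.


Using the genus formula for smooth plane curves:
g = (d-1)(d-2)/2
g = (3-1)(3-2)/2
g = 2*1/2
g = 2/2 = 1

1


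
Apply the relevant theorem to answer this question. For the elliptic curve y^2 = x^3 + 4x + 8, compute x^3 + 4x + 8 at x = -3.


Compute x^3 + 4x + 8 at x = -3:
x^3 = (-3)^3 = -27
4*x = 4*(-3) = -12
Sum: -27 - 12 + 8 = -31

-31


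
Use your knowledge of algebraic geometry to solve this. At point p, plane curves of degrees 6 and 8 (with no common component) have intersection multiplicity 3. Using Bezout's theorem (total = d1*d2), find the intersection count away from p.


By Bezout's theorem, the total intersection number is d1 * d2.
Total = 6 * 8 = 48
Intersection multiplicity at p = 3
Remaining intersections = 48 - 3 = 45

45


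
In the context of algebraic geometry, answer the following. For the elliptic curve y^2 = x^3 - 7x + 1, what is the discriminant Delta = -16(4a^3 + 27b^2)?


Compute each component:
4a^3 = 4*(-7)^3 = 4*(-343) = -1372
27b^2 = 27*1^2 = 27*1 = 27
4a^3 + 27b^2 = -1372 + 27 = -1345
Delta = -16*(-1345) = 21520

21520


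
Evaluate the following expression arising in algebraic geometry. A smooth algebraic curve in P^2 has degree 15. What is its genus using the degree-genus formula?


Using the genus formula for smooth plane curves:
g = (d-1)(d-2)/2
g = (15-1)(15-2)/2
g = 14*13/2
g = 182/2 = 91

91


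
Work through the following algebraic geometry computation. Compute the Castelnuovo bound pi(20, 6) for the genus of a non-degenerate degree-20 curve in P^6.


Castelnuovo's bound: write d - 1 = m(r-1) + epsilon with 0 <= epsilon < r-1.
d - 1 = 20 - 1 = 19
r - 1 = 6 - 1 = 5
19 = 3*5 + 4, so m = 3, epsilon = 4
pi(d, r) = m(m-1)(r-1)/2 + m*epsilon
= 3*2*5/2 + 3*4
= 30/2 + 12
= 15 + 12 = 27

27


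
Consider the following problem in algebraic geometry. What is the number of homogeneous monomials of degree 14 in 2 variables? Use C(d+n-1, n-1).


The number of degree-14 monomials in 2 variables is C(d+n-1, n-1).
= C(14+2-1, 2-1) = C(15, 1)
= 15

15


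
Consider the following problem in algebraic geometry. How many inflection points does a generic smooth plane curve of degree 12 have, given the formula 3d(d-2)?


For a general smooth plane curve C of degree d, the inflection points are
the intersection of C with its Hessian curve, which has degree 3(d-2).
By Bezout, the total intersection number is d * 3(d-2) = 12 * 30 = 360.
For a general curve every flex is ordinary, so each contributes
multiplicity 1 to C·Hess(C), and the number of distinct inflection
points is 3d(d-2).
Inflection points = 3*12*(12-2) = 3*12*10 = 360

360


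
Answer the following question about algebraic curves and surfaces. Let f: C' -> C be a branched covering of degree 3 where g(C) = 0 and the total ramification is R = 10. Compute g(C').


Riemann-Hurwitz formula: 2g' - 2 = d(2g - 2) + R
Given: d = 3, g = 0, R = 10
2g' - 2 = 3*(2*0 - 2) + 10
2g' - 2 = 3*(-2) + 10
2g' - 2 = -6 + 10 = 4
2g' = 6
g' = 3

3


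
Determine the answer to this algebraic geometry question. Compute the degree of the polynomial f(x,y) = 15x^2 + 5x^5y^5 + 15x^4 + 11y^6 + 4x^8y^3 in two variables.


Examine each term for its total degree (sum of exponents).
  Term '15x^2' has total degree 2+0 = 2.
  Term '5x^5y^5' has total degree 5+5 = 10.
  Term '15x^4' has total degree 4+0 = 4.
  Term '11y^6' has total degree 0+6 = 6.
  Term '4x^8y^3' has total degree 8+3 = 11.
The maximum total degree among all terms is 11.

11


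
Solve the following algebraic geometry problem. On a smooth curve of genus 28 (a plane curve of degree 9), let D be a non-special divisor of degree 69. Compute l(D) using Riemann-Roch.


First, compute the genus of a smooth plane curve of degree 9:
g = (d-1)(d-2)/2 = (9-1)(9-2)/2 = 28
For a non-special divisor D (i.e., h^1(D) = 0), Riemann-Roch gives:
l(D) = deg(D) - g + 1
Since deg(D) = 69 >= 2g - 1 = 55, D is non-special.
l(D) = 69 - 28 + 1 = 42

42


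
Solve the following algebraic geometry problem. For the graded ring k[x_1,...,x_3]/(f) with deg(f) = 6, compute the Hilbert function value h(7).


For R = k[x_1,...,x_n]/(f) with f homogeneous of degree e:
The Hilbert series is (1 - t^e)/(1 - t)^n.
So h(d) = C(d+n-1, n-1) - C(d-e+n-1, n-1) for d >= e.
With n=3, e=6, d=7:
C(7+3-1, 3-1) = C(9, 2) = 36
C(7-6+3-1, 3-1) = C(3, 2) = 3
h(7) = 36 - 3 = 33

33


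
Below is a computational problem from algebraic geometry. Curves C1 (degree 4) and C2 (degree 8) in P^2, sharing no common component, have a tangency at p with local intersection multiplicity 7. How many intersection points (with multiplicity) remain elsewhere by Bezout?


By Bezout's theorem, the total intersection number is d1 * d2.
Total = 4 * 8 = 32
Intersection multiplicity at p = 7
Remaining intersections = 32 - 7 = 25

25


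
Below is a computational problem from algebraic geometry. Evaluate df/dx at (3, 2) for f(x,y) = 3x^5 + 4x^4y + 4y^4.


df/dx = 5*3*x^4 + 4*4*x^3*y
At (3,2): 5*3*3^4 + 4*4*3^3*2
= 1215 + 864
= 2079

2079


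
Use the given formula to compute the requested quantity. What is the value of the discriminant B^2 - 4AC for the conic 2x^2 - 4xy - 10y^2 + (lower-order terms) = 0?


The discriminant of a conic Ax^2 + Bxy + Cy^2 + ... = 0 is B^2 - 4AC.
B^2 = (-4)^2 = 16
4AC = 4*2*(-10) = -80
Discriminant = 16 + 80 = 96

96


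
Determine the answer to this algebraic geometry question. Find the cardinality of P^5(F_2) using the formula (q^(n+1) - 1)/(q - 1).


P^5(F_2) has (q^(n+1) - 1)/(q - 1) points.
= 2^5 + 2^4 + 2^3 + 2^2 + 2^1 + 2^0
= 32 + 16 + 8 + 4 + 2 + 1
= 63

63


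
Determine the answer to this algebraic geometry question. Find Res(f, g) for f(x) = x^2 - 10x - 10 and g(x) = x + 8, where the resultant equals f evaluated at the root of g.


For Res(f, x - c), we evaluate f at x = c.
f(-8) = (-8)^2 - 10*(-8) - 10
= 64 + 80 - 10
= 144 - 10 = 134
Res(f, g) = 134

134


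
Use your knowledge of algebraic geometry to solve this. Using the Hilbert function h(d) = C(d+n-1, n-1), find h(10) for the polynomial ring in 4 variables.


The Hilbert function for the polynomial ring in 4 variables is:
h(d) = C(d+n-1, n-1)
h(10) = C(10+4-1, 4-1) = C(13, 3)
= 13! / (3! * 10!)
= 286

286


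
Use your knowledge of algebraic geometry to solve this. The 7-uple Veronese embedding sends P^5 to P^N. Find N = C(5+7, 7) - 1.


The Veronese embedding v_d: P^n -> P^N maps each point to all
degree-d monomials in n+1 homogeneous coordinates.
N = C(n+d, d) - 1
N = C(5+7, 7) - 1
N = C(12, 7) - 1
C(12, 7) = 792
N = 792 - 1 = 791

791


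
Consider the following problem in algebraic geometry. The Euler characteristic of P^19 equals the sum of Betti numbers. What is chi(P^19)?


The complex projective space P^19 has one cell in each even real dimension 0, 2, ..., 38.
The cohomology groups are H^{2k}(P^19) = Z for k = 0,...,19, and 0 otherwise.
Euler characteristic = sum of Betti numbers = 1 per even-dimensional cohomology group.
chi(P^19) = 19 + 1 = 20

20


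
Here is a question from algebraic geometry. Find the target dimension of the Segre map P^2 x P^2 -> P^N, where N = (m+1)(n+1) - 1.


The Segre embedding maps P^m x P^n into P^N via
all products of coordinates from each factor.
N = (m+1)(n+1) - 1
N = (2+1)(2+1) - 1
N = 3*3 - 1
N = 9 - 1 = 8

8


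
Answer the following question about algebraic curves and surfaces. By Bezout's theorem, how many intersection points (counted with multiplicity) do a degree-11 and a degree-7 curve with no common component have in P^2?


Bezout's theorem states the intersection count equals the product of degrees.
Intersection count = 11 * 7 = 77

77


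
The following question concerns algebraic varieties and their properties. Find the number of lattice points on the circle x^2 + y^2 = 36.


Systematically check integer values of x where x^2 <= 36.
For each valid x, check if 36 - x^2 is a perfect square.
x=0: 36 - 0 = 36, sqrt = 6 (valid)
x=6: 36 - 36 = 0, sqrt = 0 (valid)
Total integer solutions found: 4

4


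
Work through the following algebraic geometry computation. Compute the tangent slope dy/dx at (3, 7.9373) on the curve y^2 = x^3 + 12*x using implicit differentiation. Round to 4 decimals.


Using implicit differentiation of y^2 = x^3 + 12*x:
2y * dy/dx = 3x^2 + 12
dy/dx = (3x^2 + 12)/(2y)
Numerator: 3*3^2 + 12 = 39
Denominator: 2*7.9373 = 15.8746
dy/dx = 39/15.8746 = 2.4568

2.4568


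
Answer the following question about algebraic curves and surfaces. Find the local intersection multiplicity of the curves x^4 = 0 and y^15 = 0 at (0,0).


The intersection multiplicity of V(x^a) and V(y^b) at the origin is:
I(O; V(x^4), V(y^15)) = dim_k(k[x,y]/(x^4, y^15))
A basis for k[x,y]/(x^4, y^15) is the set of monomials x^i * y^j
where 0 <= i < 4 and 0 <= j < 15.
The number of such monomials is 4 * 15 = 60

60


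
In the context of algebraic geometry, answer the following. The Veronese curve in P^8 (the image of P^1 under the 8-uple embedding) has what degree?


The rational normal curve in P^8 is the image of P^1 under the 8-uple Veronese.
A general hyperplane in P^8 pulls back to a degree-8 form on P^1, which has 8 zeros,
so the curve meets a general hyperplane in 8 points. Degree = 8.

8


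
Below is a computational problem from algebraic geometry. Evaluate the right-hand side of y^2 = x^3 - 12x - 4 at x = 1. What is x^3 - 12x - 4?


Compute x^3 - 12x - 4 at x = 1:
x^3 = 1^3 = 1
(-12)*x = (-12)*1 = -12
Sum: 1 - 12 - 4 = -15

-15


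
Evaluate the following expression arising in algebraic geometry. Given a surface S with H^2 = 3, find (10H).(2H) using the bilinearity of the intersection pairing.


Using bilinearity of the intersection pairing on a surface S:
(aH).(bH) = ab * (H.H)
We have H^2 = 3.
D.E = (10H).(2H) = 10*2*3
= 20*3
= 60

60


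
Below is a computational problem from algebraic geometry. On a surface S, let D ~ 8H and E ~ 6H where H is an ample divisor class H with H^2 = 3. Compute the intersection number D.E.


Using bilinearity of the intersection pairing on a surface S:
(aH).(bH) = ab * (H.H)
We have H^2 = 3.
D.E = (8H).(6H) = 8*6*3
= 48*3
= 144

144


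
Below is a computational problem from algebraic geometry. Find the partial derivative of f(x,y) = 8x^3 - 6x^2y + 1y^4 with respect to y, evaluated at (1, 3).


df/dy = (-6)*x^2 + 4*1*y^3
At (1,3): (-6)*1^2 + 4*1*3^3
= -6 + 108
= 102

102


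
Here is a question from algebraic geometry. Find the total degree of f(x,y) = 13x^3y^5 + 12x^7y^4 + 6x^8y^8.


Examine each term for its total degree (sum of exponents).
  Term '13x^3y^5' has total degree 3+5 = 8.
  Term '12x^7y^4' has total degree 7+4 = 11.
  Term '6x^8y^8' has total degree 8+8 = 16.
The maximum total degree among all terms is 16.

16


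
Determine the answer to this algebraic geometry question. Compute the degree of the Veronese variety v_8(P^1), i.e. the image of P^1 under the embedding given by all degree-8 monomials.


The Veronese variety v_8(P^1) has degree d^r.
d^r = 8^1 = 8

8


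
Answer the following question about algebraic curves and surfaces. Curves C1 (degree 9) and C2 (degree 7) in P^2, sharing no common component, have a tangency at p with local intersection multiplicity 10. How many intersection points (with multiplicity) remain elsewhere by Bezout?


By Bezout's theorem, the total intersection number is d1 * d2.
Total = 9 * 7 = 63
Intersection multiplicity at p = 10
Remaining intersections = 63 - 10 = 53

53


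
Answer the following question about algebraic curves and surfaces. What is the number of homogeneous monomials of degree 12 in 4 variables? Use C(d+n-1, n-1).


The number of degree-12 monomials in 4 variables is C(d+n-1, n-1).
= C(12+4-1, 4-1) = C(15, 3)
= 455

455


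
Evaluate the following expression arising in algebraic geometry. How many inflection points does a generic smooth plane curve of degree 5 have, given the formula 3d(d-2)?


For a general smooth plane curve C of degree d, the inflection points are
the intersection of C with its Hessian curve, which has degree 3(d-2).
By Bezout, the total intersection number is d * 3(d-2) = 5 * 9 = 45.
For a general curve every flex is ordinary, so each contributes
multiplicity 1 to C·Hess(C), and the number of distinct inflection
points is 3d(d-2).
Inflection points = 3*5*(5-2) = 3*5*3 = 45

45


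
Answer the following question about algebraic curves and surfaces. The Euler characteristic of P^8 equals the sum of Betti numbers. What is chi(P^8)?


The complex projective space P^8 has one cell in each even real dimension 0, 2, ..., 16.
The cohomology groups are H^{2k}(P^8) = Z for k = 0,...,8, and 0 otherwise.
Euler characteristic = sum of Betti numbers = 1 per even-dimensional cohomology group.
chi(P^8) = 8 + 1 = 9

9


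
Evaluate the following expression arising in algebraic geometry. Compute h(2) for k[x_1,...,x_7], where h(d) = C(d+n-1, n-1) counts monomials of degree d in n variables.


The Hilbert function for the polynomial ring in 7 variables is:
h(d) = C(d+n-1, n-1)
h(2) = C(2+7-1, 7-1) = C(8, 6)
= 8! / (6! * 2!)
= 28

28


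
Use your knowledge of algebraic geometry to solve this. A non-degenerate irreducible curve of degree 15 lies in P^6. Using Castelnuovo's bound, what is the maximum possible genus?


Castelnuovo's bound: write d - 1 = m(r-1) + epsilon with 0 <= epsilon < r-1.
d - 1 = 15 - 1 = 14
r - 1 = 6 - 1 = 5
14 = 2*5 + 4, so m = 2, epsilon = 4
pi(d, r) = m(m-1)(r-1)/2 + m*epsilon
= 2*1*5/2 + 2*4
= 10/2 + 8
= 5 + 8 = 13

13


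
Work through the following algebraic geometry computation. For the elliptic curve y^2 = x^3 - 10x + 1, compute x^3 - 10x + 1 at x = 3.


Compute x^3 - 10x + 1 at x = 3:
x^3 = 3^3 = 27
(-10)*x = (-10)*3 = -30
Sum: 27 - 30 + 1 = -2

-2


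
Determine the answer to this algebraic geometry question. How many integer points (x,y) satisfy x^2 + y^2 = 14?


Systematically check integer values of x where x^2 <= 14.
For each valid x, check if 14 - x^2 is a perfect square.
Total integer solutions found: 0

0


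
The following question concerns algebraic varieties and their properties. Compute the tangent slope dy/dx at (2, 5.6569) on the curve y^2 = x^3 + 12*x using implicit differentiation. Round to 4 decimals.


Using implicit differentiation of y^2 = x^3 + 12*x:
2y * dy/dx = 3x^2 + 12
dy/dx = (3x^2 + 12)/(2y)
Numerator: 3*2^2 + 12 = 24
Denominator: 2*5.6569 = 11.3138
dy/dx = 24/11.3138 = 2.1213

2.1213


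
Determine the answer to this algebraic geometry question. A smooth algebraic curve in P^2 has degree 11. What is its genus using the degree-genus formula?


Using the genus formula for smooth plane curves:
g = (d-1)(d-2)/2
g = (11-1)(11-2)/2
g = 10*9/2
g = 90/2 = 45

45


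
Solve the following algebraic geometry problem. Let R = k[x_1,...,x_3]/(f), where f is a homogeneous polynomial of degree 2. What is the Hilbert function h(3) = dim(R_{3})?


For R = k[x_1,...,x_n]/(f) with f homogeneous of degree e:
The Hilbert series is (1 - t^e)/(1 - t)^n.
So h(d) = C(d+n-1, n-1) - C(d-e+n-1, n-1) for d >= e.
With n=3, e=2, d=3:
C(3+3-1, 3-1) = C(5, 2) = 10
C(3-2+3-1, 3-1) = C(3, 2) = 3
h(3) = 10 - 3 = 7

7


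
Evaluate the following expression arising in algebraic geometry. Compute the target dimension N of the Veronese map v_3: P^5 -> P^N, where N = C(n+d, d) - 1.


The Veronese embedding v_d: P^n -> P^N maps each point to all
degree-d monomials in n+1 homogeneous coordinates.
N = C(n+d, d) - 1
N = C(5+3, 3) - 1
N = C(8, 3) - 1
C(8, 3) = 56
N = 56 - 1 = 55

55


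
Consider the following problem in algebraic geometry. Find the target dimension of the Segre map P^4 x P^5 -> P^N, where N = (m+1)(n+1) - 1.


The Segre embedding maps P^m x P^n into P^N via
all products of coordinates from each factor.
N = (m+1)(n+1) - 1
N = (4+1)(5+1) - 1
N = 5*6 - 1
N = 30 - 1 = 29

29


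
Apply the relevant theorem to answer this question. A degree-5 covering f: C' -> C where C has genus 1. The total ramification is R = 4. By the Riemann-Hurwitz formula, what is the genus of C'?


Riemann-Hurwitz formula: 2g' - 2 = d(2g - 2) + R
Given: d = 5, g = 1, R = 4
2g' - 2 = 5*(2*1 - 2) + 4
2g' - 2 = 5*0 + 4
2g' - 2 = 0 + 4 = 4
2g' = 6
g' = 3

3


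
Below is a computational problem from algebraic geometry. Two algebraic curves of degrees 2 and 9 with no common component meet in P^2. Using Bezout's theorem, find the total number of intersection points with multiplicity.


Bezout's theorem states the intersection count equals the product of degrees.
Intersection count = 2 * 9 = 18

18


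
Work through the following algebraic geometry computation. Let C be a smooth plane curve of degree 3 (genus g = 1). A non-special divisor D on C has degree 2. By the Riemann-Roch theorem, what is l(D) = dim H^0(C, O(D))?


First, compute the genus of a smooth plane curve of degree 3:
g = (d-1)(d-2)/2 = (3-1)(3-2)/2 = 1
For a non-special divisor D (i.e., h^1(D) = 0), Riemann-Roch gives:
l(D) = deg(D) - g + 1
Since deg(D) = 2 >= 2g - 1 = 1, D is non-special.
l(D) = 2 - 1 + 1 = 2

2


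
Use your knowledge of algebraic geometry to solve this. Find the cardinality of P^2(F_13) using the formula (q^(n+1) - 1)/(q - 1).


P^2(F_13) has (q^(n+1) - 1)/(q - 1) points.
= 13^2 + 13^1 + 13^0
= 169 + 13 + 1
= 183

183


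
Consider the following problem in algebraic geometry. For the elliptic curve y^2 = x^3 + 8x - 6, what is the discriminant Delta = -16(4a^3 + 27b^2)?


Compute each component:
4a^3 = 4*8^3 = 4*512 = 2048
27b^2 = 27*(-6)^2 = 27*36 = 972
4a^3 + 27b^2 = 2048 + 972 = 3020
Delta = -16*3020 = -48320

-48320


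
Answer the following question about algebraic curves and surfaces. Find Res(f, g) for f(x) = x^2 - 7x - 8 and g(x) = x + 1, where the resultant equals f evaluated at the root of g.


For Res(f, x - c), we evaluate f at x = c.
f(-1) = (-1)^2 - 7*(-1) - 8
= 1 + 7 - 8
= 8 - 8 = 0
Res(f, g) = 0

0


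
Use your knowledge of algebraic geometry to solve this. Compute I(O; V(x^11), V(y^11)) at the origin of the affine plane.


The intersection multiplicity of V(x^a) and V(y^b) at the origin is:
I(O; V(x^11), V(y^11)) = dim_k(k[x,y]/(x^11, y^11))
A basis for k[x,y]/(x^11, y^11) is the set of monomials x^i * y^j
where 0 <= i < 11 and 0 <= j < 11.
The number of such monomials is 11 * 11 = 121

121


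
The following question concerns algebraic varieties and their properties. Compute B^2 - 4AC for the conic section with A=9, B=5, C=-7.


The discriminant of a conic Ax^2 + Bxy + Cy^2 + ... = 0 is B^2 - 4AC.
B^2 = 5^2 = 25
4AC = 4*9*(-7) = -252
Discriminant = 25 + 252 = 277

277


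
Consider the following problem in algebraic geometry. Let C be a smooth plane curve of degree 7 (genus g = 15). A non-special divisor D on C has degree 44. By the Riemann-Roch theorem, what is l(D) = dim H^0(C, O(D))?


First, compute the genus of a smooth plane curve of degree 7:
g = (d-1)(d-2)/2 = (7-1)(7-2)/2 = 15
For a non-special divisor D (i.e., h^1(D) = 0), Riemann-Roch gives:
l(D) = deg(D) - g + 1
Since deg(D) = 44 >= 2g - 1 = 29, D is non-special.
l(D) = 44 - 15 + 1 = 30

30


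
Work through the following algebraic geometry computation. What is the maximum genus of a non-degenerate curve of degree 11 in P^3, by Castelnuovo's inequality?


Castelnuovo's bound: write d - 1 = m(r-1) + epsilon with 0 <= epsilon < r-1.
d - 1 = 11 - 1 = 10
r - 1 = 3 - 1 = 2
10 = 5*2 + 0, so m = 5, epsilon = 0
pi(d, r) = m(m-1)(r-1)/2 + m*epsilon
= 5*4*2/2 + 5*0
= 40/2 + 0
= 20 + 0 = 20

20


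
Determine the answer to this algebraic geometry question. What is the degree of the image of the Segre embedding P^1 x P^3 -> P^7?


The degree of the Segre variety P^1 x P^3 is C(m+n, m).
= C(4, 1)
= 4

4


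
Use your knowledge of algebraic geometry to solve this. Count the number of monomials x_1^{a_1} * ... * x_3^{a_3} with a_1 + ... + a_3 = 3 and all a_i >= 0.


The number of degree-3 monomials in 3 variables is C(d+n-1, n-1).
= C(3+3-1, 3-1) = C(5, 2)
= 10

10


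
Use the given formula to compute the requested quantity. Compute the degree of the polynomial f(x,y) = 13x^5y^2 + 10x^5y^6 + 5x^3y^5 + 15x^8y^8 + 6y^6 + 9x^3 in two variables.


Examine each term for its total degree (sum of exponents).
  Term '13x^5y^2' has total degree 5+2 = 7.
  Term '10x^5y^6' has total degree 5+6 = 11.
  Term '5x^3y^5' has total degree 3+5 = 8.
  Term '15x^8y^8' has total degree 8+8 = 16.
  Term '6y^6' has total degree 0+6 = 6.
  Term '9x^3' has total degree 3+0 = 3.
The maximum total degree among all terms is 16.

16


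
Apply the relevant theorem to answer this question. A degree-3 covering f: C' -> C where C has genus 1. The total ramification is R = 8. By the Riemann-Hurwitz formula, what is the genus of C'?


Riemann-Hurwitz formula: 2g' - 2 = d(2g - 2) + R
Given: d = 3, g = 1, R = 8
2g' - 2 = 3*(2*1 - 2) + 8
2g' - 2 = 3*0 + 8
2g' - 2 = 0 + 8 = 8
2g' = 10
g' = 5

5


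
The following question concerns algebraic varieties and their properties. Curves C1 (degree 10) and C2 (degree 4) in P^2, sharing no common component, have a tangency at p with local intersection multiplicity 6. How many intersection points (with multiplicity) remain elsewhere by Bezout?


By Bezout's theorem, the total intersection number is d1 * d2.
Total = 10 * 4 = 40
Intersection multiplicity at p = 6
Remaining intersections = 40 - 6 = 34

34


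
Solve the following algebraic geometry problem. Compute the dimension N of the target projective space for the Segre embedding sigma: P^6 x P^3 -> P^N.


The Segre embedding maps P^m x P^n into P^N via
all products of coordinates from each factor.
N = (m+1)(n+1) - 1
N = (6+1)(3+1) - 1
N = 7*4 - 1
N = 28 - 1 = 27

27


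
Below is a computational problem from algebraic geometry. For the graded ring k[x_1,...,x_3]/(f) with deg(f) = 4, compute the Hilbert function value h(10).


For R = k[x_1,...,x_n]/(f) with f homogeneous of degree e:
The Hilbert series is (1 - t^e)/(1 - t)^n.
So h(d) = C(d+n-1, n-1) - C(d-e+n-1, n-1) for d >= e.
With n=3, e=4, d=10:
C(10+3-1, 3-1) = C(12, 2) = 66
C(10-4+3-1, 3-1) = C(8, 2) = 28
h(10) = 66 - 28 = 38

38


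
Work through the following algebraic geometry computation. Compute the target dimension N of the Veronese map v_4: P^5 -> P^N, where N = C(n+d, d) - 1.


The Veronese embedding v_d: P^n -> P^N maps each point to all
degree-d monomials in n+1 homogeneous coordinates.
N = C(n+d, d) - 1
N = C(5+4, 4) - 1
N = C(9, 4) - 1
C(9, 4) = 126
N = 126 - 1 = 125

125


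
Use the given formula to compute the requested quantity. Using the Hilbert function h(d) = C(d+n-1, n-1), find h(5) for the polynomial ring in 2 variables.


The Hilbert function for the polynomial ring in 2 variables is:
h(d) = C(d+n-1, n-1)
h(5) = C(5+2-1, 2-1) = C(6, 1)
= 6! / (1! * 5!)
= 6

6


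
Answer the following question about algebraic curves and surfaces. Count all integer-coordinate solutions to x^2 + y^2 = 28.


Systematically check integer values of x where x^2 <= 28.
For each valid x, check if 28 - x^2 is a perfect square.
Total integer solutions found: 0

0


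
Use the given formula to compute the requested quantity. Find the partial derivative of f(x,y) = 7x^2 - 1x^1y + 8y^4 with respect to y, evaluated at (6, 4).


df/dy = (-1)*x^1 + 4*8*y^3
At (6,4): (-1)*6^1 + 4*8*4^3
= -6 + 2048
= 2042

2042


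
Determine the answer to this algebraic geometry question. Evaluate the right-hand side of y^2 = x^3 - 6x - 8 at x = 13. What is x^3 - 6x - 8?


Compute x^3 - 6x - 8 at x = 13:
x^3 = 13^3 = 2197
(-6)*x = (-6)*13 = -78
Sum: 2197 - 78 - 8 = 2111

2111


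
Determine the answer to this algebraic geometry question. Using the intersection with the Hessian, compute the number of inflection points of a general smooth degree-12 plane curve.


For a general smooth plane curve C of degree d, the inflection points are
the intersection of C with its Hessian curve, which has degree 3(d-2).
By Bezout, the total intersection number is d * 3(d-2) = 12 * 30 = 360.
For a general curve every flex is ordinary, so each contributes
multiplicity 1 to C·Hess(C), and the number of distinct inflection
points is 3d(d-2).
Inflection points = 3*12*(12-2) = 3*12*10 = 360

360


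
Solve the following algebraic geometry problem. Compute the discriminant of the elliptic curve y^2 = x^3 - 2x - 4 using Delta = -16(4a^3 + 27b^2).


Compute each component:
4a^3 = 4*(-2)^3 = 4*(-8) = -32
27b^2 = 27*(-4)^2 = 27*16 = 432
4a^3 + 27b^2 = -32 + 432 = 400
Delta = -16*400 = -6400

-6400


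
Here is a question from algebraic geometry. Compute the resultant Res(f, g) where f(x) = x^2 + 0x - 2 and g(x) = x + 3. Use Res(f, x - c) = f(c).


For Res(f, x - c), we evaluate f at x = c.
f(-3) = (-3)^2 + 0*(-3) - 2
= 9 + 0 - 2
= 9 - 2 = 7
Res(f, g) = 7

7


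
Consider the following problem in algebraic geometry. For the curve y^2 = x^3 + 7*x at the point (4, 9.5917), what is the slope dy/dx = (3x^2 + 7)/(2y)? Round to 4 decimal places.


Using implicit differentiation of y^2 = x^3 + 7*x:
2y * dy/dx = 3x^2 + 7
dy/dx = (3x^2 + 7)/(2y)
Numerator: 3*4^2 + 7 = 55
Denominator: 2*9.5917 = 19.1834
dy/dx = 55/19.1834 = 2.8671

2.8671


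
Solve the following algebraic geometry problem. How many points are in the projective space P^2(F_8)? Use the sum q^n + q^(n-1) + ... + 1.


P^2(F_8) has (q^(n+1) - 1)/(q - 1) points.
= 8^2 + 8^1 + 8^0
= 64 + 8 + 1
= 73

73


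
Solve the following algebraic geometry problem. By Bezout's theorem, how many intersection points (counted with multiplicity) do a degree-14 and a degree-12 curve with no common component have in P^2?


Bezout's theorem states the intersection count equals the product of degrees.
Intersection count = 14 * 12 = 168

168


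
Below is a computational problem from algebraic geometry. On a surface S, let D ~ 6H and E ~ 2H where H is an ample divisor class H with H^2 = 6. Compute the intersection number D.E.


Using bilinearity of the intersection pairing on a surface S:
(aH).(bH) = ab * (H.H)
We have H^2 = 6.
D.E = (6H).(2H) = 6*2*6
= 12*6
= 72

72


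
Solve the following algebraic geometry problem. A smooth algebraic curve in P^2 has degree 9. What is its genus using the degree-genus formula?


Using the genus formula for smooth plane curves:
g = (d-1)(d-2)/2
g = (9-1)(9-2)/2
g = 8*7/2
g = 56/2 = 28

28


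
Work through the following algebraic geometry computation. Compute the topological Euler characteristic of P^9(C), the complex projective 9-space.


The complex projective space P^9 has one cell in each even real dimension 0, 2, ..., 18.
The cohomology groups are H^{2k}(P^9) = Z for k = 0,...,9, and 0 otherwise.
Euler characteristic = sum of Betti numbers = 1 per even-dimensional cohomology group.
chi(P^9) = 9 + 1 = 10

10


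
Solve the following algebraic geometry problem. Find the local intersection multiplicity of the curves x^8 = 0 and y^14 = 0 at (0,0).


The intersection multiplicity of V(x^a) and V(y^b) at the origin is:
I(O; V(x^8), V(y^14)) = dim_k(k[x,y]/(x^8, y^14))
A basis for k[x,y]/(x^8, y^14) is the set of monomials x^i * y^j
where 0 <= i < 8 and 0 <= j < 14.
The number of such monomials is 8 * 14 = 112

112


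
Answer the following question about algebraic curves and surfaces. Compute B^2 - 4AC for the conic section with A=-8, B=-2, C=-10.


The discriminant of a conic Ax^2 + Bxy + Cy^2 + ... = 0 is B^2 - 4AC.
B^2 = (-2)^2 = 4
4AC = 4*(-8)*(-10) = 320
Discriminant = 4 - 320 = -316

-316


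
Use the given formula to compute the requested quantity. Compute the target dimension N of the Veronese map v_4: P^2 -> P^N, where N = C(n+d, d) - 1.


The Veronese embedding v_d: P^n -> P^N maps each point to all
degree-d monomials in n+1 homogeneous coordinates.
N = C(n+d, d) - 1
N = C(2+4, 4) - 1
N = C(6, 4) - 1
C(6, 4) = 15
N = 15 - 1 = 14

14


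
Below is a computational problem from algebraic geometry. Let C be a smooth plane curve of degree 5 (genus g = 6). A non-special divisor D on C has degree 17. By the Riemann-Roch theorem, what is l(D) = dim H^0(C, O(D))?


First, compute the genus of a smooth plane curve of degree 5:
g = (d-1)(d-2)/2 = (5-1)(5-2)/2 = 6
For a non-special divisor D (i.e., h^1(D) = 0), Riemann-Roch gives:
l(D) = deg(D) - g + 1
Since deg(D) = 17 >= 2g - 1 = 11, D is non-special.
l(D) = 17 - 6 + 1 = 12

12


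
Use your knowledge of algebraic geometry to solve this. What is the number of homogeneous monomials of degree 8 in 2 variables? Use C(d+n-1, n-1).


The number of degree-8 monomials in 2 variables is C(d+n-1, n-1).
= C(8+2-1, 2-1) = C(9, 1)
= 9

9


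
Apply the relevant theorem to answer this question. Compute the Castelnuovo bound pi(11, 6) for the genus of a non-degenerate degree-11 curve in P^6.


Castelnuovo's bound: write d - 1 = m(r-1) + epsilon with 0 <= epsilon < r-1.
d - 1 = 11 - 1 = 10
r - 1 = 6 - 1 = 5
10 = 2*5 + 0, so m = 2, epsilon = 0
pi(d, r) = m(m-1)(r-1)/2 + m*epsilon
= 2*1*5/2 + 2*0
= 10/2 + 0
= 5 + 0 = 5

5


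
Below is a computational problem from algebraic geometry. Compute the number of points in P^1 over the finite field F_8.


P^1(F_8) has (q^(n+1) - 1)/(q - 1) points.
= 8^1 + 8^0
= 8 + 1
= 9

9


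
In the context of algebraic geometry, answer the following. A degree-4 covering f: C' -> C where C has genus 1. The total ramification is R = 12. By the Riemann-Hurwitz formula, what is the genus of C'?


Riemann-Hurwitz formula: 2g' - 2 = d(2g - 2) + R
Given: d = 4, g = 1, R = 12
2g' - 2 = 4*(2*1 - 2) + 12
2g' - 2 = 4*0 + 12
2g' - 2 = 0 + 12 = 12
2g' = 14
g' = 7

7


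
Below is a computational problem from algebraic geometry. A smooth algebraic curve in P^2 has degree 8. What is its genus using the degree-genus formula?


Using the genus formula for smooth plane curves:
g = (d-1)(d-2)/2
g = (8-1)(8-2)/2
g = 7*6/2
g = 42/2 = 21

21


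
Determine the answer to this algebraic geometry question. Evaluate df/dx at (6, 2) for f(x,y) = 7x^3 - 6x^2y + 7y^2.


df/dx = 3*7*x^2 + 2*(-6)*x^1*y
At (6,2): 3*7*6^2 + 2*(-6)*6^1*2
= 756 - 144
= 612

612


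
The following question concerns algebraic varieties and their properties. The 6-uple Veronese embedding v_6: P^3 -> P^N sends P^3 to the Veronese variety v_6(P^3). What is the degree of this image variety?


The Veronese variety v_6(P^3) has degree d^r.
d^r = 6^3 = 216

216


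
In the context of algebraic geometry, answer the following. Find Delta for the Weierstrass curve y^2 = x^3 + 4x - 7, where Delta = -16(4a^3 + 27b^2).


Compute each component:
4a^3 = 4*4^3 = 4*64 = 256
27b^2 = 27*(-7)^2 = 27*49 = 1323
4a^3 + 27b^2 = 256 + 1323 = 1579
Delta = -16*1579 = -25264

-25264


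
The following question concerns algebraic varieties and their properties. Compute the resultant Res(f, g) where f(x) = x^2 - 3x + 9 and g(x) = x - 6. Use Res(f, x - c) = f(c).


For Res(f, x - c), we evaluate f at x = c.
f(6) = 6^2 - 3*6 + 9
= 36 - 18 + 9
= 18 + 9 = 27
Res(f, g) = 27

27


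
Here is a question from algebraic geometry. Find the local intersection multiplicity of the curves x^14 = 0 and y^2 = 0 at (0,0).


The intersection multiplicity of V(x^a) and V(y^b) at the origin is:
I(O; V(x^14), V(y^2)) = dim_k(k[x,y]/(x^14, y^2))
A basis for k[x,y]/(x^14, y^2) is the set of monomials x^i * y^j
where 0 <= i < 14 and 0 <= j < 2.
The number of such monomials is 14 * 2 = 28

28


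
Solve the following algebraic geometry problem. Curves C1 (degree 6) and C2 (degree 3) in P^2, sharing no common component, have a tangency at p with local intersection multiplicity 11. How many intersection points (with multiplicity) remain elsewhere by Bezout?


By Bezout's theorem, the total intersection number is d1 * d2.
Total = 6 * 3 = 18
Intersection multiplicity at p = 11
Remaining intersections = 18 - 11 = 7

7


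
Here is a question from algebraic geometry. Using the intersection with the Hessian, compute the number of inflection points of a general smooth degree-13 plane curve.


For a general smooth plane curve C of degree d, the inflection points are
the intersection of C with its Hessian curve, which has degree 3(d-2).
By Bezout, the total intersection number is d * 3(d-2) = 13 * 33 = 429.
For a general curve every flex is ordinary, so each contributes
multiplicity 1 to C·Hess(C), and the number of distinct inflection
points is 3d(d-2).
Inflection points = 3*13*(13-2) = 3*13*11 = 429

429
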